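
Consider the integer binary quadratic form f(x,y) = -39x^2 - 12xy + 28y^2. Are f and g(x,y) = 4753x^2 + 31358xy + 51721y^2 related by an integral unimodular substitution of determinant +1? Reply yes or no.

D₁ = 4512, D₂ = 4512
river cycle of f (length 8): (28, 12, -39), (-39, 66, 1), (1, 66, -39), (-39, 12, 28), (28, 44, -23), (-23, 48, 24), (24, 48, -23), (-23, 44, 28)
river cycle of g (length 8): (-23, 44, 28), (28, 12, -39), (-39, 66, 1), (1, 66, -39), (-39, 12, 28), (28, 44, -23), (-23, 48, 24), (24, 48, -23)
cycles coincide ⇒ equivalent

yes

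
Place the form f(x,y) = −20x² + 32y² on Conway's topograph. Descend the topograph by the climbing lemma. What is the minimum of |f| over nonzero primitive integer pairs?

descent: ρ → (32,0,-20)
descent: ρ → (-20,40,12)  [lands on river]
river: ρ → (12,32,-32)
river: ρ → (-32,32,12)
river: ρ → (12,40,-20)
closes: descent 2, river 4
min |a| on river = 12

12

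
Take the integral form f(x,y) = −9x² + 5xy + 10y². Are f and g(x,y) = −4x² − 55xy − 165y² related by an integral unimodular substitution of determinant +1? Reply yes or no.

D₁ = 385, D₂ = 385
river cycle of f (length 12): (10, 15, -4), (-4, 17, 6), (6, 19, -1), (-1, 19, 6), (6, 17, -4), (-4, 15, 10), (10, 5, -9), (-9, 13, 6), (6, 11, -11), (-11, 11, 6), … (2 more)
river cycle of g (length 12): (-4, 17, 6), (6, 19, -1), (-1, 19, 6), (6, 17, -4), (-4, 15, 10), (10, 5, -9), (-9, 13, 6), (6, 11, -11), (-11, 11, 6), (6, 13, -9), … (2 more)
cycles coincide ⇒ equivalent

yes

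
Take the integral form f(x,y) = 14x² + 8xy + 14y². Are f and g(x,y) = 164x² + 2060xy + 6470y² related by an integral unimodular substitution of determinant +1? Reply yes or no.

D₁ = -720, D₂ = -720
f: reduced (well bottom): (14,8,14) with a≤c, −a<b≤a
g: translate: b→92 (≡2060 mod 328), so (164,2060,6470)→(164,92,14)
g: flip: (164,92,14)→(14,-92,164)
g: translate: b→-8 (≡-92 mod 28), so (14,-92,164)→(14,-8,14)
g: flip: (14,-8,14)→(14,8,14)
g: reduced (well bottom): (14,8,14) with a≤c, −a<b≤a
reduced forms (14, 8, 14) vs (14, 8, 14) ⇒ equivalent

yes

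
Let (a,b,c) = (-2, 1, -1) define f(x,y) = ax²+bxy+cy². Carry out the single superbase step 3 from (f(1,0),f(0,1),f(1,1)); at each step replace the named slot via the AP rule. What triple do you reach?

start (-2,-1,-2) = (f(1,0),f(0,1),f(1,1))
replace slot 3: 2·((-2)+(-1)) − (-2) = -4 → (-2,-1,-4)

-2,-1,-4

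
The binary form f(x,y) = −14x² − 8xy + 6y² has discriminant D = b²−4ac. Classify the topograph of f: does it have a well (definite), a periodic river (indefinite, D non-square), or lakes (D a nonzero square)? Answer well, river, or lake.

D = b²−4ac = (-8)² − 4·(-14)·6 = 400
D = 20² is a perfect square ⇒ form factors over ℤ ⇒ lakes

lake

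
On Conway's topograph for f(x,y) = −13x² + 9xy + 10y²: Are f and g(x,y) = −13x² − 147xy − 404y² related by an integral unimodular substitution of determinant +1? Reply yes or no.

D₁ = 601, D₂ = 601
river cycle of f (length 66): (10, 11, -12), (-12, 13, 9), (9, 23, -2), (-2, 21, 20), (20, 19, -3), (-3, 23, 6), (6, 13, -18), (-18, 23, 1), (1, 23, -18), (-18, 13, 6), … (56 more)
river cycle of g (length 66): (-13, 9, 10), (10, 11, -12), (-12, 13, 9), (9, 23, -2), (-2, 21, 20), (20, 19, -3), (-3, 23, 6), (6, 13, -18), (-18, 23, 1), (1, 23, -18), … (56 more)
cycles coincide ⇒ equivalent

yes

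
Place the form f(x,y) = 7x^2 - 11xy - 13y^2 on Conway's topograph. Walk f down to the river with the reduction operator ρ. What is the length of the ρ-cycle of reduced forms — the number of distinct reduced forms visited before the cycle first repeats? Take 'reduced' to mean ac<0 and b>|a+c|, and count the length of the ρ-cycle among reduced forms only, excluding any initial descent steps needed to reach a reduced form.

D = 485, ⌊√D⌋ = 22
descent: ρ → (-13,11,7)  [lands on river]
river: ρ → (7,17,-7)
river: ρ → (-7,11,13)
river: ρ → (13,15,-5)
river: ρ → (-5,15,13)
river: ρ → (13,11,-7)
river: ρ → (-7,17,7)
river: ρ → (7,11,-13)
river: ρ → (-13,15,5)
river: ρ → (5,15,-13)
ρ-cycle length = 10 (tail of 1 descent step not counted)

10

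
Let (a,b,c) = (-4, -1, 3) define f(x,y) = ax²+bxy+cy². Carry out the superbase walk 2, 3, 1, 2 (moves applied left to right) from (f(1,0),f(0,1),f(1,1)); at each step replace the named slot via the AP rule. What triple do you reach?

start (-4,3,-2) = (f(1,0),f(0,1),f(1,1))
replace slot 2: 2·((-4)+(-2)) − 3 = -15 → (-4,-15,-2)
replace slot 3: 2·((-4)+(-15)) − (-2) = -36 → (-4,-15,-36)
replace slot 1: 2·((-15)+(-36)) − (-4) = -98 → (-98,-15,-36)
replace slot 2: 2·((-98)+(-36)) − (-15) = -253 → (-98,-253,-36)

-98,-253,-36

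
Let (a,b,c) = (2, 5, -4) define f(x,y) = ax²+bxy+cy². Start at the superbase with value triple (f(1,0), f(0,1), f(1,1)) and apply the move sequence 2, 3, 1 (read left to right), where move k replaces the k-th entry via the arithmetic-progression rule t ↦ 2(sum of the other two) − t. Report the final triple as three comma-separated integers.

start (2,-4,3) = (f(1,0),f(0,1),f(1,1))
replace slot 2: 2·(2+3) − (-4) = 14 → (2,14,3)
replace slot 3: 2·(2+14) − 3 = 29 → (2,14,29)
replace slot 1: 2·(14+29) − 2 = 84 → (84,14,29)

84,14,29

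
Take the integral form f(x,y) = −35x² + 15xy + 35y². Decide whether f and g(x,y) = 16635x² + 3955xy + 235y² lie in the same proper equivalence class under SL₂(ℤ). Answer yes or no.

D₁ = 5125, D₂ = 5125
river cycle of f (length 4): (35, 55, -15), (-15, 65, 15), (15, 55, -35), (-35, 15, 35)
river cycle of g (length 4): (35, 55, -15), (-15, 65, 15), (15, 55, -35), (-35, 15, 35)
cycles coincide ⇒ equivalent

yes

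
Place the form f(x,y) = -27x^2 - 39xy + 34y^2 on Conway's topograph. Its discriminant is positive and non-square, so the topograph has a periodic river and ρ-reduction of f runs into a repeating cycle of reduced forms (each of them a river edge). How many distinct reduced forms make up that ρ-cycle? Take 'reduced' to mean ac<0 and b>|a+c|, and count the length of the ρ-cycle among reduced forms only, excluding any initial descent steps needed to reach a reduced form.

D = 5193, ⌊√D⌋ = 72
descent: ρ → (34,39,-27)  [lands on river]
river: ρ → (-27,69,4)
river: ρ → (4,67,-44)
river: ρ → (-44,21,27)
river: ρ → (27,33,-38)
river: ρ → (-38,43,22)
river: ρ → (22,45,-36)
river: ρ → (-36,27,31)
river: ρ → (31,35,-32)
river: ρ → (-32,29,34)
ρ-cycle length = 10 (tail of 1 descent step not counted)

10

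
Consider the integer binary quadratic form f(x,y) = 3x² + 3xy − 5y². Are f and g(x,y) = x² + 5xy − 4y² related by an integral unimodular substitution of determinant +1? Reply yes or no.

D₁ = 69, D₂ = 41
discriminants differ ⇒ not SL₂(ℤ)-equivalent

no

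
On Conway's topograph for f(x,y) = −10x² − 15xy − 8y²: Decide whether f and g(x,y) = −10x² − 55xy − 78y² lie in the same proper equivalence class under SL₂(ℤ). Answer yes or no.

D₁ = -95, D₂ = -95
f is negative-definite; reduce −f:
−f: translate: b→-5 (≡15 mod 20), so (10,15,8)→(10,-5,3)
−f: flip: (10,-5,3)→(3,5,10)
−f: translate: b→-1 (≡5 mod 6), so (3,5,10)→(3,-1,8)
−f: reduced (well bottom): (3,-1,8) with a≤c, −a<b≤a
flip sign back: reduced form of f is (-3,1,-8)
g is negative-definite; reduce −g:
−g: translate: b→-5 (≡55 mod 20), so (10,55,78)→(10,-5,3)
−g: flip: (10,-5,3)→(3,5,10)
−g: translate: b→-1 (≡5 mod 6), so (3,5,10)→(3,-1,8)
−g: reduced (well bottom): (3,-1,8) with a≤c, −a<b≤a
flip sign back: reduced form of g is (-3,1,-8)
reduced forms (-3, 1, -8) vs (-3, 1, -8) ⇒ equivalent

yes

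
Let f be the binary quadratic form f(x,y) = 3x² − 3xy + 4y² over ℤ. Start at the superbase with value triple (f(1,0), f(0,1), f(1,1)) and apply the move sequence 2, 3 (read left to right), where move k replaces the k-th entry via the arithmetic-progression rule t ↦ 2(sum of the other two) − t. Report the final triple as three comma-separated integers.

start (3,4,4) = (f(1,0),f(0,1),f(1,1))
replace slot 2: 2·(3+4) − 4 = 10 → (3,10,4)
replace slot 3: 2·(3+10) − 4 = 22 → (3,10,22)

3,10,22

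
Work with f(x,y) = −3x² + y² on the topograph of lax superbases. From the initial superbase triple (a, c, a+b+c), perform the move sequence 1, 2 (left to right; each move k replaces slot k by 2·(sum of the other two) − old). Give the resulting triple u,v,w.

start (-3,1,-2) = (f(1,0),f(0,1),f(1,1))
replace slot 1: 2·(1+(-2)) − (-3) = 1 → (1,1,-2)
replace slot 2: 2·(1+(-2)) − 1 = -3 → (1,-3,-2)

1,-3,-2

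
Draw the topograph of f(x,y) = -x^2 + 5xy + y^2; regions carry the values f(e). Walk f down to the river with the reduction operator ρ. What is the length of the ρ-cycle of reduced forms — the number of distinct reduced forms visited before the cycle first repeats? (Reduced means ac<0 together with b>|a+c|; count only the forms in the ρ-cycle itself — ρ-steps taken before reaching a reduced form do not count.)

D = 29, ⌊√D⌋ = 5
river: ρ → (1,5,-1)
river: ρ → (-1,5,1)
ρ-cycle length = 2 (tail of 0 descent steps not counted)

2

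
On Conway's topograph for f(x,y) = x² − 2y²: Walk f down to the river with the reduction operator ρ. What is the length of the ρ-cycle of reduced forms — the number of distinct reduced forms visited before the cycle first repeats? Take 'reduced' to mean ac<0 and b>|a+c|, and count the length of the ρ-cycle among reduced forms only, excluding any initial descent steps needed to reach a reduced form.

D = 8, ⌊√D⌋ = 2
descent: ρ → (-2,0,1)
descent: ρ → (1,2,-1)  [lands on river]
river: ρ → (-1,2,1)
ρ-cycle length = 2 (tail of 2 descent steps not counted)

2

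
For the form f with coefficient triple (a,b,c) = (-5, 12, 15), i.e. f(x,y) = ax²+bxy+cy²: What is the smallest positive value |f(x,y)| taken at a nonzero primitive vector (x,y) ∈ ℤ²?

river: ρ → (15,18,-2)
river: ρ → (-2,18,15)
river: ρ → (15,12,-5)
river: ρ → (-5,18,6)
river: ρ → (6,18,-5)
river: ρ → (-5,12,15)
closes: descent 0, river 6
min |a| on river = 2

2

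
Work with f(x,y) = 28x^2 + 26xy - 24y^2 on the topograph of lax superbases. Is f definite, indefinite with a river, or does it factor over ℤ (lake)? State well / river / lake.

D = b²−4ac = 26² − 4·28·(-24) = 3364
D = 58² is a perfect square ⇒ form factors over ℤ ⇒ lakes

lake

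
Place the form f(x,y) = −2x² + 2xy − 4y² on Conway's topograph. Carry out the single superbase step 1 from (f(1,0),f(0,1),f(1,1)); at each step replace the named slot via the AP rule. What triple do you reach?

start (-2,-4,-4) = (f(1,0),f(0,1),f(1,1))
replace slot 1: 2·((-4)+(-4)) − (-2) = -14 → (-14,-4,-4)

-14,-4,-4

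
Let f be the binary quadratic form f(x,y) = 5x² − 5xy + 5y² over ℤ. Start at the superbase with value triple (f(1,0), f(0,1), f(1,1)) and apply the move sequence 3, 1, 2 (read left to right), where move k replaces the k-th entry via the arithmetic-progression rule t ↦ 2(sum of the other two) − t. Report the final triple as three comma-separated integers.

start (5,5,5) = (f(1,0),f(0,1),f(1,1))
replace slot 3: 2·(5+5) − 5 = 15 → (5,5,15)
replace slot 1: 2·(5+15) − 5 = 35 → (35,5,15)
replace slot 2: 2·(35+15) − 5 = 95 → (35,95,15)

35,95,15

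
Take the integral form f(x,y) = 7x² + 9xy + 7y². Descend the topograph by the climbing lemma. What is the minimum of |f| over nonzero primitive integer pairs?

translate: b→-5 (≡9 mod 14), so (7,9,7)→(7,-5,5)
flip: (7,-5,5)→(5,5,7)
reduced (well bottom): (5,5,7) with a≤c, −a<b≤a
well minimum = a = 5

5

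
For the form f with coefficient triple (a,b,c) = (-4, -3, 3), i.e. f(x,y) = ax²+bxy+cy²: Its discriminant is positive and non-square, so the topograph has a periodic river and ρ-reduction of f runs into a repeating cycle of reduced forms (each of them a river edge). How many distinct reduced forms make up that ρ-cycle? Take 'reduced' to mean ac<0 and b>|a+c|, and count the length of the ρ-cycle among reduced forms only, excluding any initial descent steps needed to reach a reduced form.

D = 57, ⌊√D⌋ = 7
descent: ρ → (3,3,-4)  [lands on river]
river: ρ → (-4,5,2)
river: ρ → (2,7,-1)
river: ρ → (-1,7,2)
river: ρ → (2,5,-4)
river: ρ → (-4,3,3)
ρ-cycle length = 6 (tail of 1 descent step not counted)

6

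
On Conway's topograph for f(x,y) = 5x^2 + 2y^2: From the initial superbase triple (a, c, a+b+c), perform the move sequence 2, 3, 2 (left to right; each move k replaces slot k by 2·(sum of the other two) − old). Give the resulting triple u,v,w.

start (5,2,7) = (f(1,0),f(0,1),f(1,1))
replace slot 2: 2·(5+7) − 2 = 22 → (5,22,7)
replace slot 3: 2·(5+22) − 7 = 47 → (5,22,47)
replace slot 2: 2·(5+47) − 22 = 82 → (5,82,47)

5,82,47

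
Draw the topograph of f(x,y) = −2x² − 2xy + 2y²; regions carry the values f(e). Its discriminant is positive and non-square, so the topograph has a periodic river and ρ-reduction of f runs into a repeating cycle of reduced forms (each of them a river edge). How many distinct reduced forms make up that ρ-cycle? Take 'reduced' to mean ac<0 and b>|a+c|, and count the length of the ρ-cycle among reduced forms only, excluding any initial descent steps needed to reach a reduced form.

D = 20, ⌊√D⌋ = 4
descent: ρ → (2,2,-2)  [lands on river]
river: ρ → (-2,2,2)
ρ-cycle length = 2 (tail of 1 descent step not counted)

2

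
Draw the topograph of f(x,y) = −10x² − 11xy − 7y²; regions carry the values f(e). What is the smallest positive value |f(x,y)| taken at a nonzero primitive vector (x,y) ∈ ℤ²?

translate: b→-9 (≡11 mod 20), so (10,11,7)→(10,-9,6)
flip: (10,-9,6)→(6,9,10)
translate: b→-3 (≡9 mod 12), so (6,9,10)→(6,-3,7)
reduced (well bottom): (6,-3,7) with a≤c, −a<b≤a
well minimum |f| = |-6| = 6 (negative-definite)

6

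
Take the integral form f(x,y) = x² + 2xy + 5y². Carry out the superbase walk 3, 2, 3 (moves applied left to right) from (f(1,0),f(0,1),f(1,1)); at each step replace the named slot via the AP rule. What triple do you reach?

start (1,5,8) = (f(1,0),f(0,1),f(1,1))
replace slot 3: 2·(1+5) − 8 = 4 → (1,5,4)
replace slot 2: 2·(1+4) − 5 = 5 → (1,5,4)
replace slot 3: 2·(1+5) − 4 = 8 → (1,5,8)

1,5,8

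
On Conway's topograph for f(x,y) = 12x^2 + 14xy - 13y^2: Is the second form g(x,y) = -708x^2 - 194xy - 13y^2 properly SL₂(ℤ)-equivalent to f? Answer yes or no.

D₁ = 820, D₂ = 820
river cycle of f (length 12): (-13, 12, 13), (13, 14, -12), (-12, 10, 15), (15, 20, -7), (-7, 22, 12), (12, 26, -3), (-3, 28, 3), (3, 26, -12), (-12, 22, 7), (7, 20, -15), … (2 more)
river cycle of g (length 12): (-13, 12, 13), (13, 14, -12), (-12, 10, 15), (15, 20, -7), (-7, 22, 12), (12, 26, -3), (-3, 28, 3), (3, 26, -12), (-12, 22, 7), (7, 20, -15), … (2 more)
cycles coincide ⇒ equivalent

yes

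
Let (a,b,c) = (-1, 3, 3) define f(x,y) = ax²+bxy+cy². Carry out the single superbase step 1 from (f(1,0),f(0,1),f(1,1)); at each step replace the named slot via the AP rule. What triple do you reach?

start (-1,3,5) = (f(1,0),f(0,1),f(1,1))
replace slot 1: 2·(3+5) − (-1) = 17 → (17,3,5)

17,3,5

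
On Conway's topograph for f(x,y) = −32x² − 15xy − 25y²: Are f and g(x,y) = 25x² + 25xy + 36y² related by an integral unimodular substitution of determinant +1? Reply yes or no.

D₁ = -2975, D₂ = -2975
f is negative-definite; reduce −f:
−f: flip: (32,15,25)→(25,-15,32)
−f: reduced (well bottom): (25,-15,32) with a≤c, −a<b≤a
flip sign back: reduced form of f is (-25,15,-32)
g: reduced (well bottom): (25,25,36) with a≤c, −a<b≤a
reduced forms (-25, 15, -32) vs (25, 25, 36) ⇒ inequivalent

no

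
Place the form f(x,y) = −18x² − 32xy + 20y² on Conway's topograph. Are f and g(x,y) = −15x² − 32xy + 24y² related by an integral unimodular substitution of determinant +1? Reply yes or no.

D₁ = 2464, D₂ = 2464
river cycle of f (length 10): (20, 32, -18), (-18, 40, 12), (12, 32, -30), (-30, 28, 14), (14, 28, -30), (-30, 32, 12), (12, 40, -18), (-18, 32, 20), (20, 48, -2), (-2, 48, 20)
river cycle of g (length 14): (24, 32, -15), (-15, 28, 28), (28, 28, -15), (-15, 32, 24), (24, 16, -23), (-23, 30, 17), (17, 38, -15), (-15, 22, 33), (33, 44, -4), (-4, 44, 33), … (4 more)
cycles differ ⇒ inequivalent

no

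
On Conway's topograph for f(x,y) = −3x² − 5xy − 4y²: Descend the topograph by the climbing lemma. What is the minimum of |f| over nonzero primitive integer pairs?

translate: b→-1 (≡5 mod 6), so (3,5,4)→(3,-1,2)
flip: (3,-1,2)→(2,1,3)
reduced (well bottom): (2,1,3) with a≤c, −a<b≤a
well minimum |f| = |-2| = 2 (negative-definite)

2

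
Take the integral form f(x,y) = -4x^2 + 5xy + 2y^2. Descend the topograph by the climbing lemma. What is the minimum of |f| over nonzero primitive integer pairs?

river: ρ → (2,7,-1)
river: ρ → (-1,7,2)
river: ρ → (2,5,-4)
river: ρ → (-4,3,3)
river: ρ → (3,3,-4)
river: ρ → (-4,5,2)
closes: descent 0, river 6
min |a| on river = 1

1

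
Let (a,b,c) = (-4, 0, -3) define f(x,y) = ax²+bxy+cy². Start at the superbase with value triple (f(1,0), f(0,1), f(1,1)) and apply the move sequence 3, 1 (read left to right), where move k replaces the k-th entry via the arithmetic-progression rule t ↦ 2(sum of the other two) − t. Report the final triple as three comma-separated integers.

start (-4,-3,-7) = (f(1,0),f(0,1),f(1,1))
replace slot 3: 2·((-4)+(-3)) − (-7) = -7 → (-4,-3,-7)
replace slot 1: 2·((-3)+(-7)) − (-4) = -16 → (-16,-3,-7)

-16,-3,-7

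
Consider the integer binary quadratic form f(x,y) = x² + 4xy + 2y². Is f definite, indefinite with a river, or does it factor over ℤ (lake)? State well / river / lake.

D = b²−4ac = 4² − 4·1·2 = 8
D > 0 non-square ⇒ indefinite ⇒ periodic river

river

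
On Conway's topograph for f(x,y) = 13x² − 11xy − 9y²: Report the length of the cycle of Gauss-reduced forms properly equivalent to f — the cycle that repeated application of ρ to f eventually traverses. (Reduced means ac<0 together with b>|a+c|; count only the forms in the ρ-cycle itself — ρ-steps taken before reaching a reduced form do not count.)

D = 589, ⌊√D⌋ = 24
descent: ρ → (-9,11,13)  [lands on river]
river: ρ → (13,15,-7)
river: ρ → (-7,13,15)
river: ρ → (15,17,-5)
river: ρ → (-5,23,3)
river: ρ → (3,19,-19)
river: ρ → (-19,19,3)
river: ρ → (3,23,-5)
river: ρ → (-5,17,15)
river: ρ → (15,13,-7)
river: ρ → (-7,15,13)
river: ρ → (13,11,-9)
river: ρ → (-9,7,15)
river: ρ → (15,23,-1)
river: ρ → (-1,23,15)
river: ρ → (15,7,-9)
ρ-cycle length = 16 (tail of 1 descent step not counted)

16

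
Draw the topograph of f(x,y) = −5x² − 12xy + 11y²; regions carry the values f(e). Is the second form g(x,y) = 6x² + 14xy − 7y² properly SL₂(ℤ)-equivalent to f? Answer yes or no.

D₁ = 364, D₂ = 364
river cycle of f (length 8): (11, 12, -5), (-5, 18, 2), (2, 18, -5), (-5, 12, 11), (11, 10, -6), (-6, 14, 7), (7, 14, -6), (-6, 10, 11)
river cycle of g (length 8): (-7, 14, 6), (6, 10, -11), (-11, 12, 5), (5, 18, -2), (-2, 18, 5), (5, 12, -11), (-11, 10, 6), (6, 14, -7)
cycles differ ⇒ inequivalent

no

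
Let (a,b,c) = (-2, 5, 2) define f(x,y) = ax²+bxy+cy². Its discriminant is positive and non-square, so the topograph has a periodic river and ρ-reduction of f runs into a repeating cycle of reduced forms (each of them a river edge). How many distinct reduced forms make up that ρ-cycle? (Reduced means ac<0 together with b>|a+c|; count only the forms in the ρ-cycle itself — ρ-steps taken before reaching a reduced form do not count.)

D = 41, ⌊√D⌋ = 6
river: ρ → (2,3,-4)
river: ρ → (-4,5,1)
river: ρ → (1,5,-4)
river: ρ → (-4,3,2)
river: ρ → (2,5,-2)
river: ρ → (-2,3,4)
river: ρ → (4,5,-1)
river: ρ → (-1,5,4)
river: ρ → (4,3,-2)
river: ρ → (-2,5,2)
ρ-cycle length = 10 (tail of 0 descent steps not counted)

10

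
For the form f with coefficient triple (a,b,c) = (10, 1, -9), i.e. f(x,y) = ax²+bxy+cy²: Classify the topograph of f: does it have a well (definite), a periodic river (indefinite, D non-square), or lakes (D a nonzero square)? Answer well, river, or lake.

D = b²−4ac = 1² − 4·10·(-9) = 361
D = 19² is a perfect square ⇒ form factors over ℤ ⇒ lakes

lake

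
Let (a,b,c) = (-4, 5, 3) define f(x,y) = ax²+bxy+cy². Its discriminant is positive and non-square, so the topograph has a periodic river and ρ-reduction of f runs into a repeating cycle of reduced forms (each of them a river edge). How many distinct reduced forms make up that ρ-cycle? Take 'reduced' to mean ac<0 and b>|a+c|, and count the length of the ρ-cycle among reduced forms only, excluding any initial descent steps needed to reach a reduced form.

D = 73, ⌊√D⌋ = 8
river: ρ → (3,7,-2)
river: ρ → (-2,5,6)
river: ρ → (6,7,-1)
river: ρ → (-1,7,6)
river: ρ → (6,5,-2)
river: ρ → (-2,7,3)
river: ρ → (3,5,-4)
river: ρ → (-4,3,4)
river: ρ → (4,5,-3)
river: ρ → (-3,7,2)
river: ρ → (2,5,-6)
river: ρ → (-6,7,1)
river: ρ → (1,7,-6)
river: ρ → (-6,5,2)
river: ρ → (2,7,-3)
river: ρ → (-3,5,4)
river: ρ → (4,3,-4)
river: ρ → (-4,5,3)
ρ-cycle length = 18 (tail of 0 descent steps not counted)

18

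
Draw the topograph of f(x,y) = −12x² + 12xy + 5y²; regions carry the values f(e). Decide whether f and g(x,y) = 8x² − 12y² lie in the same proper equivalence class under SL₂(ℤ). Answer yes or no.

D₁ = 384, D₂ = 384
river cycle of f (length 4): (5, 18, -3), (-3, 18, 5), (5, 12, -12), (-12, 12, 5)
river cycle of g (length 2): (8, 16, -4), (-4, 16, 8)
cycles differ ⇒ inequivalent

no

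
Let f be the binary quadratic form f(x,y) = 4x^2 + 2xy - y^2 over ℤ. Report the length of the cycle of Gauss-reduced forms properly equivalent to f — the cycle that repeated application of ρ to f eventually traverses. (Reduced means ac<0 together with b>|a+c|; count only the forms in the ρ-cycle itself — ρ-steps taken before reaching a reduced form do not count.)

D = 20, ⌊√D⌋ = 4
descent: ρ → (-1,4,1)  [lands on river]
river: ρ → (1,4,-1)
ρ-cycle length = 2 (tail of 1 descent step not counted)

2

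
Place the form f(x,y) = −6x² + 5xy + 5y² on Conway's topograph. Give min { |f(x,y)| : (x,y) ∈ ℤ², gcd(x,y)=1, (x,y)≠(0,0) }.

river: ρ → (5,5,-6)
river: ρ → (-6,7,4)
river: ρ → (4,9,-4)
river: ρ → (-4,7,6)
river: ρ → (6,5,-5)
river: ρ → (-5,5,6)
river: ρ → (6,7,-4)
river: ρ → (-4,9,4)
river: ρ → (4,7,-6)
river: ρ → (-6,5,5)
closes: descent 0, river 10
min |a| on river = 4

4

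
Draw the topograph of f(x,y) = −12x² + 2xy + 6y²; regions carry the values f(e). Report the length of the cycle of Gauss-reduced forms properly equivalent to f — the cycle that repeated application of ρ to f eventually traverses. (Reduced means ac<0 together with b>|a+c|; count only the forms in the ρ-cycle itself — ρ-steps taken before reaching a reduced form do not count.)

D = 292, ⌊√D⌋ = 17
descent: ρ → (6,10,-8)  [lands on river]
river: ρ → (-8,6,8)
river: ρ → (8,10,-6)
river: ρ → (-6,14,4)
river: ρ → (4,10,-12)
river: ρ → (-12,14,2)
river: ρ → (2,14,-12)
river: ρ → (-12,10,4)
river: ρ → (4,14,-6)
river: ρ → (-6,10,8)
river: ρ → (8,6,-8)
river: ρ → (-8,10,6)
river: ρ → (6,14,-4)
river: ρ → (-4,10,12)
river: ρ → (12,14,-2)
river: ρ → (-2,14,12)
river: ρ → (12,10,-4)
river: ρ → (-4,14,6)
ρ-cycle length = 18 (tail of 1 descent step not counted)

18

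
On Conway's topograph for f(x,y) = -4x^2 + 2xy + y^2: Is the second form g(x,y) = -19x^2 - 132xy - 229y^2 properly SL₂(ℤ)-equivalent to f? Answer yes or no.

D₁ = 20, D₂ = 20
river cycle of f (length 2): (1, 4, -1), (-1, 4, 1)
river cycle of g (length 2): (1, 4, -1), (-1, 4, 1)
cycles coincide ⇒ equivalent

yes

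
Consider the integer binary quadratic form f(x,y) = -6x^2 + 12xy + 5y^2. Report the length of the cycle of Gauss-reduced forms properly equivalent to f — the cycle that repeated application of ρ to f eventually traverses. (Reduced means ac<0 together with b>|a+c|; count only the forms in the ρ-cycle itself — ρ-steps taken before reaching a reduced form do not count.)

D = 264, ⌊√D⌋ = 16
river: ρ → (5,8,-10)
river: ρ → (-10,12,3)
river: ρ → (3,12,-10)
river: ρ → (-10,8,5)
river: ρ → (5,12,-6)
river: ρ → (-6,12,5)
ρ-cycle length = 6 (tail of 0 descent steps not counted)

6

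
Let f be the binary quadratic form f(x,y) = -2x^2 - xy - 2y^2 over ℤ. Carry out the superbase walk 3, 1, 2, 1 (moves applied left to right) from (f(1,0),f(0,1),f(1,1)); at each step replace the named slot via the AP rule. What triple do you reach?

start (-2,-2,-5) = (f(1,0),f(0,1),f(1,1))
replace slot 3: 2·((-2)+(-2)) − (-5) = -3 → (-2,-2,-3)
replace slot 1: 2·((-2)+(-3)) − (-2) = -8 → (-8,-2,-3)
replace slot 2: 2·((-8)+(-3)) − (-2) = -20 → (-8,-20,-3)
replace slot 1: 2·((-20)+(-3)) − (-8) = -38 → (-38,-20,-3)

-38,-20,-3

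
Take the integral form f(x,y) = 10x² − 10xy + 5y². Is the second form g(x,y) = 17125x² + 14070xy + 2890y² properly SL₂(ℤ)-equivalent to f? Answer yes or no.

D₁ = -100, D₂ = -100
f: translate: b→10 (≡-10 mod 20), so (10,-10,5)→(10,10,5)
f: flip: (10,10,5)→(5,-10,10)
f: translate: b→0 (≡-10 mod 10), so (5,-10,10)→(5,0,5)
f: reduced (well bottom): (5,0,5) with a≤c, −a<b≤a
g: flip: (17125,14070,2890)→(2890,-14070,17125)
g: translate: b→-2510 (≡-14070 mod 5780), so (2890,-14070,17125)→(2890,-2510,545)
g: flip: (2890,-2510,545)→(545,2510,2890)
g: translate: b→330 (≡2510 mod 1090), so (545,2510,2890)→(545,330,50)
g: flip: (545,330,50)→(50,-330,545)
g: translate: b→-30 (≡-330 mod 100), so (50,-330,545)→(50,-30,5)
g: flip: (50,-30,5)→(5,30,50)
g: translate: b→0 (≡30 mod 10), so (5,30,50)→(5,0,5)
g: reduced (well bottom): (5,0,5) with a≤c, −a<b≤a
reduced forms (5, 0, 5) vs (5, 0, 5) ⇒ equivalent

yes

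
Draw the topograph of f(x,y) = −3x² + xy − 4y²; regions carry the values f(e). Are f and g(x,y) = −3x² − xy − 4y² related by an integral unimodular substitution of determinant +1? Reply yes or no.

D₁ = -47, D₂ = -47
f is negative-definite; reduce −f:
−f: reduced (well bottom): (3,-1,4) with a≤c, −a<b≤a
flip sign back: reduced form of f is (-3,1,-4)
g is negative-definite; reduce −g:
−g: reduced (well bottom): (3,1,4) with a≤c, −a<b≤a
flip sign back: reduced form of g is (-3,-1,-4)
reduced forms (-3, 1, -4) vs (-3, -1, -4) ⇒ inequivalent

no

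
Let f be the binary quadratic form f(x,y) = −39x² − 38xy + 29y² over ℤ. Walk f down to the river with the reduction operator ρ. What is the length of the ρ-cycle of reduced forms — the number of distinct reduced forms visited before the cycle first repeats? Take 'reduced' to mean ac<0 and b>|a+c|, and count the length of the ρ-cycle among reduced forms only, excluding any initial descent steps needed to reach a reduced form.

D = 5968, ⌊√D⌋ = 77
descent: ρ → (29,38,-39)  [lands on river]
river: ρ → (-39,40,28)
river: ρ → (28,72,-7)
river: ρ → (-7,68,48)
river: ρ → (48,28,-27)
river: ρ → (-27,26,49)
river: ρ → (49,72,-4)
river: ρ → (-4,72,49)
river: ρ → (49,26,-27)
river: ρ → (-27,28,48)
river: ρ → (48,68,-7)
river: ρ → (-7,72,28)
river: ρ → (28,40,-39)
river: ρ → (-39,38,29)
river: ρ → (29,20,-48)
river: ρ → (-48,76,1)
river: ρ → (1,76,-48)
river: ρ → (-48,20,29)
ρ-cycle length = 18 (tail of 1 descent step not counted)

18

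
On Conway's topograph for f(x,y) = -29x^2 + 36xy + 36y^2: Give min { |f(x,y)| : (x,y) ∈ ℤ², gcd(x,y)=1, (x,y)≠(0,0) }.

river: ρ → (36,36,-29)
river: ρ → (-29,22,43)
river: ρ → (43,64,-8)
river: ρ → (-8,64,43)
river: ρ → (43,22,-29)
river: ρ → (-29,36,36)
closes: descent 0, river 6
min |a| on river = 8

8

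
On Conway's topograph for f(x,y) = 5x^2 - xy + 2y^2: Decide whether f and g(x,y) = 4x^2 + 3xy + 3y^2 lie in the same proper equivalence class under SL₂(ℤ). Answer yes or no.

D₁ = -39, D₂ = -39
f: flip: (5,-1,2)→(2,1,5)
f: reduced (well bottom): (2,1,5) with a≤c, −a<b≤a
g: flip: (4,3,3)→(3,-3,4)
g: translate: b→3 (≡-3 mod 6), so (3,-3,4)→(3,3,4)
g: reduced (well bottom): (3,3,4) with a≤c, −a<b≤a
reduced forms (2, 1, 5) vs (3, 3, 4) ⇒ inequivalent

no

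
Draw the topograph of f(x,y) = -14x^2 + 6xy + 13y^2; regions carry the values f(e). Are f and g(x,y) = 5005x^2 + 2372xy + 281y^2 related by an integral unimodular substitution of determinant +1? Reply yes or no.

D₁ = 764, D₂ = 764
river cycle of f (length 16): (13, 20, -7), (-7, 22, 10), (10, 18, -11), (-11, 26, 2), (2, 26, -11), (-11, 18, 10), (10, 22, -7), (-7, 20, 13), (13, 6, -14), (-14, 22, 5), … (6 more)
river cycle of g (length 16): (13, 20, -7), (-7, 22, 10), (10, 18, -11), (-11, 26, 2), (2, 26, -11), (-11, 18, 10), (10, 22, -7), (-7, 20, 13), (13, 6, -14), (-14, 22, 5), … (6 more)
cycles coincide ⇒ equivalent

yes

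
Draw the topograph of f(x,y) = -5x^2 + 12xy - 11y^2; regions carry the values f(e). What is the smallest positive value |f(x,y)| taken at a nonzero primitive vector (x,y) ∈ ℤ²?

translate: b→-2 (≡-12 mod 10), so (5,-12,11)→(5,-2,4)
flip: (5,-2,4)→(4,2,5)
reduced (well bottom): (4,2,5) with a≤c, −a<b≤a
well minimum |f| = |-4| = 4 (negative-definite)

4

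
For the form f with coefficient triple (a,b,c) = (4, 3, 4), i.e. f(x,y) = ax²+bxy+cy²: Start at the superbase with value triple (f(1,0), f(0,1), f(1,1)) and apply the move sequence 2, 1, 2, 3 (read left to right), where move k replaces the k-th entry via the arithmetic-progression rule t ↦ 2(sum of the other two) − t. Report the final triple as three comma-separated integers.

start (4,4,11) = (f(1,0),f(0,1),f(1,1))
replace slot 2: 2·(4+11) − 4 = 26 → (4,26,11)
replace slot 1: 2·(26+11) − 4 = 70 → (70,26,11)
replace slot 2: 2·(70+11) − 26 = 136 → (70,136,11)
replace slot 3: 2·(70+136) − 11 = 401 → (70,136,401)

70,136,401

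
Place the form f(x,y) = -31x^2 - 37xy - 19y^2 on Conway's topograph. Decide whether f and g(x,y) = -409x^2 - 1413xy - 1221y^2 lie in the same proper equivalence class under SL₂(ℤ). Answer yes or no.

D₁ = -987, D₂ = -987
f is negative-definite; reduce −f:
−f: translate: b→-25 (≡37 mod 62), so (31,37,19)→(31,-25,13)
−f: flip: (31,-25,13)→(13,25,31)
−f: translate: b→-1 (≡25 mod 26), so (13,25,31)→(13,-1,19)
−f: reduced (well bottom): (13,-1,19) with a≤c, −a<b≤a
flip sign back: reduced form of f is (-13,1,-19)
g is negative-definite; reduce −g:
−g: translate: b→-223 (≡1413 mod 818), so (409,1413,1221)→(409,-223,31)
−g: flip: (409,-223,31)→(31,223,409)
−g: translate: b→-25 (≡223 mod 62), so (31,223,409)→(31,-25,13)
−g: flip: (31,-25,13)→(13,25,31)
−g: translate: b→-1 (≡25 mod 26), so (13,25,31)→(13,-1,19)
−g: reduced (well bottom): (13,-1,19) with a≤c, −a<b≤a
flip sign back: reduced form of g is (-13,1,-19)
reduced forms (-13, 1, -19) vs (-13, 1, -19) ⇒ equivalent

yes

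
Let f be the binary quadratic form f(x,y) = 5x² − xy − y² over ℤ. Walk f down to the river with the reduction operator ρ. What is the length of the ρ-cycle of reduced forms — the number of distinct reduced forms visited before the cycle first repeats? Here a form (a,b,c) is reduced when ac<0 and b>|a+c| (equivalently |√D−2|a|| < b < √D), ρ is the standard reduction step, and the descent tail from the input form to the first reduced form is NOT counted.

D = 21, ⌊√D⌋ = 4
descent: ρ → (-1,3,3)  [lands on river]
river: ρ → (3,3,-1)
ρ-cycle length = 2 (tail of 1 descent step not counted)

2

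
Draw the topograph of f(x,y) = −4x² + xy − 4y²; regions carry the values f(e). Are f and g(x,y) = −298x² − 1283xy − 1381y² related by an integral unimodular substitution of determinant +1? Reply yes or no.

D₁ = -63, D₂ = -63
f is negative-definite; reduce −f:
−f: flip: (4,-1,4)→(4,1,4)
−f: reduced (well bottom): (4,1,4) with a≤c, −a<b≤a
flip sign back: reduced form of f is (-4,-1,-4)
g is negative-definite; reduce −g:
−g: translate: b→91 (≡1283 mod 596), so (298,1283,1381)→(298,91,7)
−g: flip: (298,91,7)→(7,-91,298)
−g: translate: b→7 (≡-91 mod 14), so (7,-91,298)→(7,7,4)
−g: flip: (7,7,4)→(4,-7,7)
−g: translate: b→1 (≡-7 mod 8), so (4,-7,7)→(4,1,4)
−g: reduced (well bottom): (4,1,4) with a≤c, −a<b≤a
flip sign back: reduced form of g is (-4,-1,-4)
reduced forms (-4, -1, -4) vs (-4, -1, -4) ⇒ equivalent

yes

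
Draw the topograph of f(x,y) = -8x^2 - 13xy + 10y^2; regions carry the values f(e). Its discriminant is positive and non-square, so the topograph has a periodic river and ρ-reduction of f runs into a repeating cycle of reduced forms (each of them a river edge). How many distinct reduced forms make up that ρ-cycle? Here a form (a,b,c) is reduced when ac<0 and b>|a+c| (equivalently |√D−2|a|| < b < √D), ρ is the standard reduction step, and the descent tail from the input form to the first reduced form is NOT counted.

D = 489, ⌊√D⌋ = 22
descent: ρ → (10,13,-8)  [lands on river]
river: ρ → (-8,19,4)
river: ρ → (4,21,-3)
river: ρ → (-3,21,4)
river: ρ → (4,19,-8)
river: ρ → (-8,13,10)
river: ρ → (10,7,-11)
river: ρ → (-11,15,6)
river: ρ → (6,21,-2)
river: ρ → (-2,19,16)
river: ρ → (16,13,-5)
river: ρ → (-5,17,10)
river: ρ → (10,3,-12)
river: ρ → (-12,21,1)
river: ρ → (1,21,-12)
river: ρ → (-12,3,10)
river: ρ → (10,17,-5)
river: ρ → (-5,13,16)
river: ρ → (16,19,-2)
river: ρ → (-2,21,6)
river: ρ → (6,15,-11)
river: ρ → (-11,7,10)
ρ-cycle length = 22 (tail of 1 descent step not counted)

22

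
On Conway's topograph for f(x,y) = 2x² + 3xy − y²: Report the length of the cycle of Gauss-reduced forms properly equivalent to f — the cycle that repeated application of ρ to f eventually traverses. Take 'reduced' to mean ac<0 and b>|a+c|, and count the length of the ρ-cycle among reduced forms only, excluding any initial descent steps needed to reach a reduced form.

D = 17, ⌊√D⌋ = 4
river: ρ → (-1,3,2)
river: ρ → (2,1,-2)
river: ρ → (-2,3,1)
river: ρ → (1,3,-2)
river: ρ → (-2,1,2)
river: ρ → (2,3,-1)
ρ-cycle length = 6 (tail of 0 descent steps not counted)

6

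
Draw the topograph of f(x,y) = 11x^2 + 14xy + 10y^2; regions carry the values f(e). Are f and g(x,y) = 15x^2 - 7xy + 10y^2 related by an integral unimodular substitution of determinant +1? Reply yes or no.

D₁ = -244, D₂ = -551
discriminants differ ⇒ not SL₂(ℤ)-equivalent

no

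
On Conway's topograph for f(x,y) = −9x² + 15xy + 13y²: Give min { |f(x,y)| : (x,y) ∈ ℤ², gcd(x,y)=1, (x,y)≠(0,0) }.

river: ρ → (13,11,-11)
river: ρ → (-11,11,13)
river: ρ → (13,15,-9)
river: ρ → (-9,21,7)
river: ρ → (7,21,-9)
river: ρ → (-9,15,13)
closes: descent 0, river 6
min |a| on river = 7

7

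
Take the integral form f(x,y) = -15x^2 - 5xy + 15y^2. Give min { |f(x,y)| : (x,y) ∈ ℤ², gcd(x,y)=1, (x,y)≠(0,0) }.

descent: ρ → (15,5,-15)  [lands on river]
river: ρ → (-15,25,5)
river: ρ → (5,25,-15)
river: ρ → (-15,5,15)
river: ρ → (15,25,-5)
river: ρ → (-5,25,15)
closes: descent 1, river 6
min |a| on river = 5

5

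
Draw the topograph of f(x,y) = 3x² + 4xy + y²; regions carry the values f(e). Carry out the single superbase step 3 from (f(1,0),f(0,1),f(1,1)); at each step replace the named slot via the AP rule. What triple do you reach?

start (3,1,8) = (f(1,0),f(0,1),f(1,1))
replace slot 3: 2·(3+1) − 8 = 0 → (3,1,0)

3,1,0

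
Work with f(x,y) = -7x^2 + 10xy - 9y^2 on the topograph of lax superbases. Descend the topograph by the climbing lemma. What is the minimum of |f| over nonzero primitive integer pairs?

translate: b→4 (≡-10 mod 14), so (7,-10,9)→(7,4,6)
flip: (7,4,6)→(6,-4,7)
reduced (well bottom): (6,-4,7) with a≤c, −a<b≤a
well minimum |f| = |-6| = 6 (negative-definite)

6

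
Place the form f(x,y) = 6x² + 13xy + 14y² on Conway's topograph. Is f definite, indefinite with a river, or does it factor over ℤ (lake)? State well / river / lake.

D = b²−4ac = 13² − 4·6·14 = -167
D < 0 ⇒ definite ⇒ every region one sign ⇒ single well

well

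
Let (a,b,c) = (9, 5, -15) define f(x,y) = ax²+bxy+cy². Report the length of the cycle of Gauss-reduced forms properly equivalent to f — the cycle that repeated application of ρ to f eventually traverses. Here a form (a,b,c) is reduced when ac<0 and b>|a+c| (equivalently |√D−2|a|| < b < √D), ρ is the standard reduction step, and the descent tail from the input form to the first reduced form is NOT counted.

D = 565, ⌊√D⌋ = 23
descent: ρ → (-15,-5,9)
descent: ρ → (9,23,-1)  [lands on river]
river: ρ → (-1,23,9)
river: ρ → (9,13,-11)
river: ρ → (-11,9,11)
river: ρ → (11,13,-9)
river: ρ → (-9,23,1)
river: ρ → (1,23,-9)
river: ρ → (-9,13,11)
river: ρ → (11,9,-11)
river: ρ → (-11,13,9)
ρ-cycle length = 10 (tail of 2 descent steps not counted)

10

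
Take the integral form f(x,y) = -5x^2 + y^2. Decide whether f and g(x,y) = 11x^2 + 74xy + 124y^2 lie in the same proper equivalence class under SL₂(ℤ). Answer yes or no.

D₁ = 20, D₂ = 20
river cycle of f (length 2): (1, 4, -1), (-1, 4, 1)
river cycle of g (length 2): (1, 4, -1), (-1, 4, 1)
cycles coincide ⇒ equivalent

yes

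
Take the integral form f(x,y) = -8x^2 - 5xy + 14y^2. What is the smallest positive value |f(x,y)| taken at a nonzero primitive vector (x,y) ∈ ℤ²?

descent: ρ → (14,5,-8)
descent: ρ → (-8,11,11)  [lands on river]
river: ρ → (11,11,-8)
river: ρ → (-8,21,1)
river: ρ → (1,21,-8)
closes: descent 2, river 4
min |a| on river = 1

1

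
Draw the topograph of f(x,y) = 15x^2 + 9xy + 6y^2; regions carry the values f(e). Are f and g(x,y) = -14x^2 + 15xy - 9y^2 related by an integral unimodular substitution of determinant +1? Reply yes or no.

D₁ = -279, D₂ = -279
f: flip: (15,9,6)→(6,-9,15)
f: translate: b→3 (≡-9 mod 12), so (6,-9,15)→(6,3,12)
f: reduced (well bottom): (6,3,12) with a≤c, −a<b≤a
g is negative-definite; reduce −g:
−g: translate: b→13 (≡-15 mod 28), so (14,-15,9)→(14,13,8)
−g: flip: (14,13,8)→(8,-13,14)
−g: translate: b→3 (≡-13 mod 16), so (8,-13,14)→(8,3,9)
−g: reduced (well bottom): (8,3,9) with a≤c, −a<b≤a
flip sign back: reduced form of g is (-8,-3,-9)
reduced forms (6, 3, 12) vs (-8, -3, -9) ⇒ inequivalent

no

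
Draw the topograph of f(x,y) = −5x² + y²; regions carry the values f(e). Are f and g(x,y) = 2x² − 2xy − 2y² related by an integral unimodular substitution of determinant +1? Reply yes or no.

D₁ = 20, D₂ = 20
river cycle of f (length 2): (1, 4, -1), (-1, 4, 1)
river cycle of g (length 2): (-2, 2, 2), (2, 2, -2)
cycles differ ⇒ inequivalent

no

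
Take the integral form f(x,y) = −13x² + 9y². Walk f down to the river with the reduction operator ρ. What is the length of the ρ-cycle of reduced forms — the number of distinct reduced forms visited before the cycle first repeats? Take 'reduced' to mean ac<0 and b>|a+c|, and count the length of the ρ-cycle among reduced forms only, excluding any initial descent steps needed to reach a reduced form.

D = 468, ⌊√D⌋ = 21
descent: ρ → (9,18,-4)  [lands on river]
river: ρ → (-4,14,17)
river: ρ → (17,20,-1)
river: ρ → (-1,20,17)
river: ρ → (17,14,-4)
river: ρ → (-4,18,9)
ρ-cycle length = 6 (tail of 1 descent step not counted)

6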